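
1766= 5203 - 3437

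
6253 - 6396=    - 143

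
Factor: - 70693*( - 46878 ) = 2^1 * 3^1*7^1*13^1*601^1*10099^1 = 3313946454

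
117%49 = 19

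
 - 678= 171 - 849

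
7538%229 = 210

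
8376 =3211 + 5165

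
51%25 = 1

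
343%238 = 105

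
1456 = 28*52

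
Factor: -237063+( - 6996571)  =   - 2^1*619^1*5843^1 = -7233634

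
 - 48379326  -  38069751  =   - 86449077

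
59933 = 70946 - 11013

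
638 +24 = 662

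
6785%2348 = 2089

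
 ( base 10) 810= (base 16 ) 32a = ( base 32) pa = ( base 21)1HC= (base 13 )4a4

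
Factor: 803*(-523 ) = -419969 = - 11^1*73^1 * 523^1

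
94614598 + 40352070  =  134966668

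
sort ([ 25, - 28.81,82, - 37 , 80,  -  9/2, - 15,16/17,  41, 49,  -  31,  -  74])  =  [ - 74, - 37, - 31, - 28.81,  -  15, - 9/2, 16/17, 25,  41,49,80, 82 ] 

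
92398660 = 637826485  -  545427825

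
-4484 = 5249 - 9733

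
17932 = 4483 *4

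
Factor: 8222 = 2^1*4111^1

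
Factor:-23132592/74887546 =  - 2^3* 3^2*7^1 * 53^1* 433^1*37443773^( - 1) =- 11566296/37443773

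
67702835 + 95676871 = 163379706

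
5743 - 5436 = 307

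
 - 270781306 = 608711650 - 879492956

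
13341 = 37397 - 24056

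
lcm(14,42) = 42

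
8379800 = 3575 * 2344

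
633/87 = 7 + 8/29 = 7.28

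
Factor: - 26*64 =- 2^7 * 13^1 = - 1664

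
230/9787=230/9787 = 0.02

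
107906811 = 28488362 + 79418449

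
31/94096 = 31/94096 = 0.00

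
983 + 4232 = 5215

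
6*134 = 804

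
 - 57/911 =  - 1 +854/911 = - 0.06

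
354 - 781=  - 427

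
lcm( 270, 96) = 4320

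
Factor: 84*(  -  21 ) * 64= - 2^8*3^2*7^2 =-  112896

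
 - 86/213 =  - 86/213 = - 0.40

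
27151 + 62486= 89637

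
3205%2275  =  930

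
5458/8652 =2729/4326 = 0.63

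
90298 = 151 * 598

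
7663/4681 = 7663/4681 = 1.64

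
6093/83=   6093/83 = 73.41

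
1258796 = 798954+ 459842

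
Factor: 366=2^1*3^1*61^1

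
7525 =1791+5734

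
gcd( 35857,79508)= 1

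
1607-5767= - 4160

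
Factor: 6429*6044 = 2^2*3^1*1511^1*2143^1 = 38856876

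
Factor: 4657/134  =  2^ ( -1 )*67^(-1)* 4657^1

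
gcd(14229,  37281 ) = 51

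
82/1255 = 82/1255 = 0.07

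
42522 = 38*1119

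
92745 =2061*45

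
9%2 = 1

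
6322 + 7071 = 13393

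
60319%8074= 3801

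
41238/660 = 6873/110 = 62.48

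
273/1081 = 273/1081 = 0.25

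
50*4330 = 216500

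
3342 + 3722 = 7064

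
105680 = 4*26420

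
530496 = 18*29472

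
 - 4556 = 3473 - 8029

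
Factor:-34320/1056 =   -  65/2   =  -  2^( - 1)*5^1*13^1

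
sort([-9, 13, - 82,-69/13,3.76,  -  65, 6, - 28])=[-82,-65, - 28, - 9, - 69/13, 3.76,6, 13]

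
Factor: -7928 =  -2^3*991^1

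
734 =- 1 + 735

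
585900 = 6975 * 84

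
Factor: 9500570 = 2^1*5^1*19^1*31^1*1613^1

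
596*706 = 420776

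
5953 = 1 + 5952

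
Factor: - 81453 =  - 3^1 * 19^1*1429^1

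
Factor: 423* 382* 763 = 2^1*3^2*7^1 * 47^1*109^1*191^1 =123290118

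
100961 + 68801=169762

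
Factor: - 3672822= - 2^1*3^1 * 612137^1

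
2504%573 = 212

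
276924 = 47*5892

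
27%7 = 6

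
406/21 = 58/3=19.33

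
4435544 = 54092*82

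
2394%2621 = 2394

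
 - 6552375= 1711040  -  8263415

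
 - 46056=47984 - 94040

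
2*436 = 872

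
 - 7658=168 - 7826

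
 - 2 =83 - 85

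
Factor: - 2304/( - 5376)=3/7 = 3^1*7^(-1)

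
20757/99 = 209  +  2/3 = 209.67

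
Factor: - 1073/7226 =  - 2^( - 1)*29^1*37^1 *3613^ (  -  1 )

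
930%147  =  48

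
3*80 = 240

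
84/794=42/397 =0.11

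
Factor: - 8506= - 2^1*4253^1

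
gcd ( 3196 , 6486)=94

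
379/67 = 379/67 = 5.66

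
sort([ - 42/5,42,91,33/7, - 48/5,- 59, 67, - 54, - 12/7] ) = [ - 59, - 54, - 48/5, - 42/5, - 12/7,33/7,42, 67,91]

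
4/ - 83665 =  - 1 + 83661/83665 =- 0.00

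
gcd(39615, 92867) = 1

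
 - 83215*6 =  - 499290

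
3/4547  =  3/4547 = 0.00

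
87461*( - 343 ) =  - 29999123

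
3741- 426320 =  - 422579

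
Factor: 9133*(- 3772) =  - 34449676= - 2^2 * 23^1 *41^1*9133^1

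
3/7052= 3/7052 = 0.00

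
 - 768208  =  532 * ( - 1444 )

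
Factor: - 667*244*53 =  - 2^2*23^1 * 29^1*53^1* 61^1= - 8625644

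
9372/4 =2343 =2343.00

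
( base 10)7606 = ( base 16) 1db6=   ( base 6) 55114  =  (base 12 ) 449A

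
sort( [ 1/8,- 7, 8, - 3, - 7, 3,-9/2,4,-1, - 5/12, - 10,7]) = [ - 10, - 7, - 7, - 9/2, - 3, -1, - 5/12, 1/8,3,4,7 , 8]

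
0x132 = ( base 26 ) BK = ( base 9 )370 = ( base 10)306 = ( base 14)17C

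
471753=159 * 2967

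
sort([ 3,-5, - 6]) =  [  -  6, - 5, 3]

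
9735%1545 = 465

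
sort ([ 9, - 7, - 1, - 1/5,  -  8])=[ - 8, - 7, - 1,-1/5, 9 ]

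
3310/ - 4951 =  - 3310/4951 = - 0.67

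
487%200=87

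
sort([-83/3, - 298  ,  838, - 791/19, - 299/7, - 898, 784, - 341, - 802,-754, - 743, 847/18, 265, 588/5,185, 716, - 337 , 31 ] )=[  -  898, - 802, - 754, - 743, - 341,-337, - 298, - 299/7, - 791/19,-83/3, 31, 847/18, 588/5,185, 265, 716, 784, 838 ]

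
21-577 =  - 556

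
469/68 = 6 + 61/68 = 6.90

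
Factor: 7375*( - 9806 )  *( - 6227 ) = 450331969750 = 2^1*5^3*13^1*59^1 *479^1*4903^1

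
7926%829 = 465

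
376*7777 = 2924152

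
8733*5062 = 44206446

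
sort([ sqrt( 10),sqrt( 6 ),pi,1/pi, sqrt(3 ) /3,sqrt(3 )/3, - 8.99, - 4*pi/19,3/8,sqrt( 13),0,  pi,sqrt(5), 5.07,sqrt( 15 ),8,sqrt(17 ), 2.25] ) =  [- 8.99, - 4 * pi/19,0, 1/pi, 3/8,sqrt( 3)/3,sqrt(3 ) /3,sqrt( 5), 2.25, sqrt( 6), pi,pi,sqrt( 10),sqrt( 13 ),sqrt( 15),sqrt( 17 ), 5.07,8]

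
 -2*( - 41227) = 82454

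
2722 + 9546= 12268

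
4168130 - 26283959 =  - 22115829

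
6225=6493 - 268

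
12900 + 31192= 44092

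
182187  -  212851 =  - 30664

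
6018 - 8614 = -2596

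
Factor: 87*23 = 2001 = 3^1*23^1 * 29^1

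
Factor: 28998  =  2^1 * 3^4*  179^1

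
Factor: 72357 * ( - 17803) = -1288171671 =- 3^1  *19^1*89^1 * 271^1*937^1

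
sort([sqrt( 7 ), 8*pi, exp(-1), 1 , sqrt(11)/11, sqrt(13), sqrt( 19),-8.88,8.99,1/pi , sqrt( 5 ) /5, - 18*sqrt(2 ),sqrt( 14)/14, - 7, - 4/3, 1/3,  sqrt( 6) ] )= [ - 18* sqrt(2), - 8.88, - 7,-4/3,sqrt(14)/14,sqrt (11 )/11, 1/pi, 1/3, exp( - 1),sqrt( 5)/5,1 , sqrt(6), sqrt(7), sqrt (13),sqrt(19),  8.99, 8 *pi]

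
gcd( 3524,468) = 4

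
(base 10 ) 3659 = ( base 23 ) 6L2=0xE4B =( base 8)7113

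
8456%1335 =446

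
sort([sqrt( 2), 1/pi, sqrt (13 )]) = [ 1/pi, sqrt( 2 ), sqrt( 13) ]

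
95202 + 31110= 126312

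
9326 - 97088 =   -  87762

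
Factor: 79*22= 2^1*11^1*79^1 = 1738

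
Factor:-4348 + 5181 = 833 = 7^2*17^1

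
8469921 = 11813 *717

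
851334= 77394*11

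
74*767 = 56758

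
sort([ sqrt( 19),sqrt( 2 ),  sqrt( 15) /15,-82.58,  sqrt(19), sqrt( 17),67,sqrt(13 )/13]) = [ - 82.58,sqrt( 15) /15, sqrt(13 )/13, sqrt( 2),sqrt( 17), sqrt( 19),sqrt( 19), 67] 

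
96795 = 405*239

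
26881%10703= 5475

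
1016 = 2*508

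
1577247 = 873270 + 703977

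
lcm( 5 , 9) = 45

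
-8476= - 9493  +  1017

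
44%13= 5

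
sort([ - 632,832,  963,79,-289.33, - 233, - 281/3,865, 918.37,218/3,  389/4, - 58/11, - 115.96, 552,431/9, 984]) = [  -  632 ,-289.33, - 233, - 115.96, - 281/3, - 58/11, 431/9,218/3,79,389/4, 552,832, 865,918.37,963 , 984] 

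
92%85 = 7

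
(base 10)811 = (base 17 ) 2DC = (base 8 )1453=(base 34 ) nt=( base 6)3431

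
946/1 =946  =  946.00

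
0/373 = 0 = 0.00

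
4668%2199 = 270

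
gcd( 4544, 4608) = 64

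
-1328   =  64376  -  65704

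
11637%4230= 3177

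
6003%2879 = 245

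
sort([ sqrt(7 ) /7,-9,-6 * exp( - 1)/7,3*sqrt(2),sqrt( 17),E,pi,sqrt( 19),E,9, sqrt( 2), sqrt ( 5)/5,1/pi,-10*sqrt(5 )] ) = [-10*sqrt( 5 ), - 9, - 6*exp(- 1)/7,1/pi,sqrt( 7)/7, sqrt( 5)/5,sqrt ( 2),E, E, pi,sqrt( 17),  3 * sqrt( 2), sqrt(19 ), 9 ] 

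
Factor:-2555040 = - 2^5*3^1*5^1*5323^1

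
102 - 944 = -842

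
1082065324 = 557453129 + 524612195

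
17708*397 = 7030076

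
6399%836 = 547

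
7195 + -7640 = -445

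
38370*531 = 20374470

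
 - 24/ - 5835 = 8/1945 = 0.00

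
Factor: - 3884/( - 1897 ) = 2^2*7^( - 1 ) * 271^( - 1)*971^1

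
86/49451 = 86/49451=0.00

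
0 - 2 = -2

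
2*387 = 774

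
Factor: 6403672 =2^3*11^1*53^1* 1373^1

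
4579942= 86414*53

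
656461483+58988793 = 715450276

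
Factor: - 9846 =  - 2^1*3^2*547^1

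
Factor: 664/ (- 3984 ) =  - 1/6 = -2^(- 1 )*3^ ( - 1 ) 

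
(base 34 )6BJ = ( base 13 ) 344A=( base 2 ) 1110010100001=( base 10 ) 7329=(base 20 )i69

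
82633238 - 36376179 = 46257059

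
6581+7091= 13672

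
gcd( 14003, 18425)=737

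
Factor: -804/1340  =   - 3^1  *5^(- 1 ) = -3/5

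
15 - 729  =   - 714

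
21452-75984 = -54532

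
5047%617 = 111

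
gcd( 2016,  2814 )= 42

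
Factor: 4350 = 2^1*3^1 * 5^2*29^1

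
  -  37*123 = -4551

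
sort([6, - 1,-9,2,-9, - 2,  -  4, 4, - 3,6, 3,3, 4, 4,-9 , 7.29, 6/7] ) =[ - 9,-9, - 9,-4,-3, - 2 , - 1, 6/7,2,3,3,4, 4 , 4,6,6,7.29 ] 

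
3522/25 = 3522/25=140.88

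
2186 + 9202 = 11388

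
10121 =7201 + 2920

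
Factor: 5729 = 17^1*337^1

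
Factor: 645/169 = 3^1*5^1 * 13^( - 2)*43^1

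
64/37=1 + 27/37 = 1.73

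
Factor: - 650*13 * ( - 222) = 2^2*3^1*5^2*13^2*37^1=1875900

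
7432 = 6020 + 1412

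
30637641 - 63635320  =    -  32997679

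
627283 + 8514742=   9142025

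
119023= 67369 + 51654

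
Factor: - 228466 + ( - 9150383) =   -  3^1*17^1*173^1*1063^1 = -  9378849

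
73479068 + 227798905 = 301277973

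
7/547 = 7/547 = 0.01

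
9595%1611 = 1540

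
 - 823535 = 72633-896168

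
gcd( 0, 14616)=14616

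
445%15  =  10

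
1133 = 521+612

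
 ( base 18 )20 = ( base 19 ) 1H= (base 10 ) 36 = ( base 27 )19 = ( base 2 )100100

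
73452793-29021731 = 44431062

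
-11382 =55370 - 66752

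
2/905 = 2/905=0.00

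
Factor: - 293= - 293^1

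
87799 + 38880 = 126679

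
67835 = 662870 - 595035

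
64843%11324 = 8223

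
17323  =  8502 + 8821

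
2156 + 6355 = 8511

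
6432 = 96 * 67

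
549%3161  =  549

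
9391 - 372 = 9019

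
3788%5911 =3788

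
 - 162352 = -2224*73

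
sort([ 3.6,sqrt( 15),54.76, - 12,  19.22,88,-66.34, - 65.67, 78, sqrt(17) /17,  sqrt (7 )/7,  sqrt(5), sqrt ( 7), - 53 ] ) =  [ - 66.34 ,  -  65.67 ,-53,-12 , sqrt( 17)/17, sqrt(7)/7,sqrt( 5),  sqrt( 7), 3.6, sqrt ( 15 ), 19.22,54.76,78, 88]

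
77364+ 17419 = 94783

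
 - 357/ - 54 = 119/18= 6.61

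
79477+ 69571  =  149048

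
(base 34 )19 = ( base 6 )111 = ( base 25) 1I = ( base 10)43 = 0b101011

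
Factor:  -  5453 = -7^1*19^1*41^1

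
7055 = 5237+1818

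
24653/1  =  24653  =  24653.00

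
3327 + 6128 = 9455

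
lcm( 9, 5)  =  45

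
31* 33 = 1023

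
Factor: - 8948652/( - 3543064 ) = 2^(  -  1 )* 3^1 * 7^( - 1 )*151^( - 1 )*251^1*419^( - 1)*2971^1 = 2237163/885766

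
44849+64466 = 109315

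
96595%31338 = 2581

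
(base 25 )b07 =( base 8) 15342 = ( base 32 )6N2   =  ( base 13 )3195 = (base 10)6882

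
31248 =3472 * 9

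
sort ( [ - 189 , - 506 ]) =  [ - 506, - 189]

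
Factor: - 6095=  - 5^1*23^1*53^1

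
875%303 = 269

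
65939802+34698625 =100638427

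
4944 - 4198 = 746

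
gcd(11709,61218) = 9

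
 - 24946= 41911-66857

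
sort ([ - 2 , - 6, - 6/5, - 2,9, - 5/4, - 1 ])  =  [ - 6, - 2,-2 , - 5/4, - 6/5, - 1,9] 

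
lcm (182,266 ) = 3458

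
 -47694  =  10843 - 58537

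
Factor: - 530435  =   - 5^1 *106087^1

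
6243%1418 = 571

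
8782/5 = 8782/5 = 1756.40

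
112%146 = 112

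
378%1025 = 378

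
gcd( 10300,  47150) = 50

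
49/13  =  3 + 10/13 = 3.77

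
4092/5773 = 4092/5773 = 0.71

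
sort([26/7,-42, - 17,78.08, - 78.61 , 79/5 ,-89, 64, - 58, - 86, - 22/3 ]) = [-89, - 86,-78.61, - 58,  -  42, - 17, - 22/3, 26/7,  79/5,64, 78.08 ] 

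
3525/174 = 20+15/58 = 20.26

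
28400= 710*40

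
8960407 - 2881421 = 6078986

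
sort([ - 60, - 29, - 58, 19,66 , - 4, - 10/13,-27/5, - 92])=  [ - 92, - 60, - 58, - 29,- 27/5, - 4, - 10/13, 19, 66 ]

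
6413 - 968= 5445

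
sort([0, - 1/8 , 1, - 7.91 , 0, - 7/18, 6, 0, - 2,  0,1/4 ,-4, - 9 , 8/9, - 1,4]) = [ - 9, - 7.91,  -  4, - 2, - 1, - 7/18,  -  1/8,  0, 0,0, 0,  1/4, 8/9 , 1,4, 6 ]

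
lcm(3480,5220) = 10440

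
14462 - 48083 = -33621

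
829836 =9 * 92204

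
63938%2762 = 412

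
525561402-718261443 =-192700041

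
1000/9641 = 1000/9641 = 0.10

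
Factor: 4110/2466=3^ ( - 1)*5^1 = 5/3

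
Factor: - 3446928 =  - 2^4*3^3*79^1*101^1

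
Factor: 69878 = 2^1*34939^1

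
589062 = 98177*6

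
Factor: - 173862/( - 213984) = 2^( -4 )*13^1 =13/16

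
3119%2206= 913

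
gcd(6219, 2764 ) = 691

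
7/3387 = 7/3387= 0.00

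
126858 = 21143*6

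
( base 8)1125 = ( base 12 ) 419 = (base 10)597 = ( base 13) 36c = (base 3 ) 211010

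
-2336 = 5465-7801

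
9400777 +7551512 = 16952289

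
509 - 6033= - 5524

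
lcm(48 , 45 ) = 720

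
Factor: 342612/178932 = 3^1 * 13^( - 1)*37^ ( - 1)*307^1  =  921/481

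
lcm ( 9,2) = 18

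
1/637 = 1/637 = 0.00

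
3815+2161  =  5976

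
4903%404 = 55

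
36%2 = 0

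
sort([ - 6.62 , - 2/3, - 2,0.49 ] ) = [ - 6.62, - 2, - 2/3, 0.49]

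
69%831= 69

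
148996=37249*4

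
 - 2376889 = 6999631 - 9376520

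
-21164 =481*(-44)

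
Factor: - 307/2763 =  - 1/9= - 3^( - 2) 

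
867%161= 62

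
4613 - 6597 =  - 1984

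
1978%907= 164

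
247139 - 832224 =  - 585085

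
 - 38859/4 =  - 38859/4 = - 9714.75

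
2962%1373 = 216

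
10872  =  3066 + 7806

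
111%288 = 111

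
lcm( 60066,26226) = 1862046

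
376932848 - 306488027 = 70444821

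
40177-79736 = -39559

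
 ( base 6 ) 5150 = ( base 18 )39C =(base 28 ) 1CQ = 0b10001111010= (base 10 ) 1146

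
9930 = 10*993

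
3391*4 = 13564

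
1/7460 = 1/7460 = 0.00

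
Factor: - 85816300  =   - 2^2*5^2*191^1* 4493^1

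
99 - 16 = 83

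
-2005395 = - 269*7455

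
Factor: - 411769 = -23^1*17903^1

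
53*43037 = 2280961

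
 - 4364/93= - 47 + 7/93= -46.92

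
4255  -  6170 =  - 1915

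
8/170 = 4/85 = 0.05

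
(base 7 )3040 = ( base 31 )133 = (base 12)741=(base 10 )1057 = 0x421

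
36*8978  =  323208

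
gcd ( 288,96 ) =96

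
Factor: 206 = 2^1*103^1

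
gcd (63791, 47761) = 7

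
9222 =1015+8207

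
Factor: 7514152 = 2^3 * 31^1*41^1*739^1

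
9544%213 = 172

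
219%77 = 65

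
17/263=17/263=0.06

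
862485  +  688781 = 1551266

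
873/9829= 873/9829= 0.09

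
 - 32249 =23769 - 56018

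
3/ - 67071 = -1+ 22356/22357 = - 0.00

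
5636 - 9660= - 4024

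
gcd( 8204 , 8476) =4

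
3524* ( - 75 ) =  - 264300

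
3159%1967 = 1192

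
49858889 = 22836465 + 27022424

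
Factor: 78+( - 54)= 2^3 * 3^1 =24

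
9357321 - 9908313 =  - 550992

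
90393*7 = 632751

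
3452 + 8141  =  11593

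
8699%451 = 130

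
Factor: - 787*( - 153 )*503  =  3^2*17^1*503^1*787^1 = 60566733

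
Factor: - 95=-5^1*19^1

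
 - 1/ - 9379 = 1/9379 = 0.00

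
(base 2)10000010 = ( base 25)55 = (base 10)130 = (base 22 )5k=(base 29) 4e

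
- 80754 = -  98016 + 17262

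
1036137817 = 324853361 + 711284456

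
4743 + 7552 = 12295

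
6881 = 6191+690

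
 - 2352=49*( - 48 ) 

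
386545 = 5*77309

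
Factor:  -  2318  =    -  2^1*19^1 * 61^1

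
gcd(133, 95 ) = 19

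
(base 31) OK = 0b1011111100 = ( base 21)1F8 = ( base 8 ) 1374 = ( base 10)764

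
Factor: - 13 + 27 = 2^1 * 7^1 = 14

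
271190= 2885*94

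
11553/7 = 11553/7 = 1650.43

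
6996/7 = 999 + 3/7 = 999.43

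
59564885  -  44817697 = 14747188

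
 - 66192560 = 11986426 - 78178986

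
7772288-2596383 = 5175905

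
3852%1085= 597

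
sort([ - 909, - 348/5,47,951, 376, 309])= [ - 909, -348/5,47,309,376, 951 ] 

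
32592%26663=5929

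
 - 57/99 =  - 19/33 = - 0.58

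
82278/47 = 1750 + 28/47 = 1750.60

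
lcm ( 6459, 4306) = 12918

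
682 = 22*31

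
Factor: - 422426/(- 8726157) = 2^1*3^(  -  3 )*11^( - 2)*2671^ ( - 1)*211213^1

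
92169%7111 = 6837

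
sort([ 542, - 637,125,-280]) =[-637,-280,125,542 ]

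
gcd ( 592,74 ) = 74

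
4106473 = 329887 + 3776586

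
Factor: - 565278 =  - 2^1*3^1*7^1*43^1*313^1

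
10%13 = 10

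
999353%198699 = 5858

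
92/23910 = 46/11955 = 0.00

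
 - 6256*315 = -1970640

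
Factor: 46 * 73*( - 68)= -2^3*17^1*23^1*73^1= - 228344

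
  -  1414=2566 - 3980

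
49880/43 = 1160 = 1160.00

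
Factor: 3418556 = 2^2*19^1 * 31^1*1451^1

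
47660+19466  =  67126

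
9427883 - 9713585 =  - 285702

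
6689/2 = 6689/2  =  3344.50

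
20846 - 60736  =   - 39890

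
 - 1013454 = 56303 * (-18) 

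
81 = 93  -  12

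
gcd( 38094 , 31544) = 2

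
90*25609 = 2304810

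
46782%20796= 5190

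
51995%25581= 833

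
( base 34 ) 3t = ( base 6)335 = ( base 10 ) 131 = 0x83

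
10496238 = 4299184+6197054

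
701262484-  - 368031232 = 1069293716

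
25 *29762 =744050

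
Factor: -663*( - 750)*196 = 2^3*3^2 *5^3*7^2*13^1*17^1= 97461000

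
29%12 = 5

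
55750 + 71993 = 127743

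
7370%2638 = 2094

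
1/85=1/85= 0.01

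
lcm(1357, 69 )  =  4071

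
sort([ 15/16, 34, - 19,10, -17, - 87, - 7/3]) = [ - 87, - 19, - 17, - 7/3, 15/16,10,34 ]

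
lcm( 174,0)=0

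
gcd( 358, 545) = 1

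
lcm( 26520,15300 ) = 397800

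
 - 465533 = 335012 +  - 800545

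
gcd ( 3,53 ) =1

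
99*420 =41580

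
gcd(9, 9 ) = 9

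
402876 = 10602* 38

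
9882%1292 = 838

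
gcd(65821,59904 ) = 1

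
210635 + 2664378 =2875013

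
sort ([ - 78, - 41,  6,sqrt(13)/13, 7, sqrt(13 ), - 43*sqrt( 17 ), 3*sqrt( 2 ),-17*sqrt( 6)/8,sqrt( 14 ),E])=[ - 43*sqrt( 17 ), - 78,  -  41,-17*sqrt ( 6 )/8, sqrt(13)/13,  E,  sqrt( 13),sqrt (14), 3*sqrt(2 ), 6, 7 ]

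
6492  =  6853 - 361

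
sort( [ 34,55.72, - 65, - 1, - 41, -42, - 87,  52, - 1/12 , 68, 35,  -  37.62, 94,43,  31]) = [ - 87, - 65, - 42, - 41, - 37.62, - 1, - 1/12, 31, 34, 35, 43,52, 55.72,68,94]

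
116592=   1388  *84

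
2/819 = 2/819 = 0.00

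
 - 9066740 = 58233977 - 67300717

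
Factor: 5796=2^2*3^2*7^1*23^1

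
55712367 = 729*76423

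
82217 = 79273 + 2944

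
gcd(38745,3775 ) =5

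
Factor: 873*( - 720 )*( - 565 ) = 355136400 = 2^4*3^4 * 5^2*97^1*113^1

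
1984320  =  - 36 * (-55120)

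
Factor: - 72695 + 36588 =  - 36107 = - 36107^1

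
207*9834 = 2035638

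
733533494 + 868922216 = 1602455710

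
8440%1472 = 1080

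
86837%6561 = 1544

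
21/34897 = 21/34897= 0.00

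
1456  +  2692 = 4148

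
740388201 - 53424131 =686964070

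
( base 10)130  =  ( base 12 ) aa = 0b10000010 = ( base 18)74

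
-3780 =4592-8372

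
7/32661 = 7/32661 = 0.00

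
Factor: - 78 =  - 2^1*3^1*13^1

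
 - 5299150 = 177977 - 5477127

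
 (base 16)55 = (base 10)85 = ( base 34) 2H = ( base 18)4D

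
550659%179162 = 13173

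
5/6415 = 1/1283= 0.00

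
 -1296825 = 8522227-9819052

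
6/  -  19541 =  - 1 + 19535/19541 = - 0.00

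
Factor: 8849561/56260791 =3^( - 3 )*7^1 *67^1*18869^1*2083733^( - 1)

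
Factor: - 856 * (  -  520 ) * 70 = 31158400 = 2^7* 5^2*7^1 *13^1*107^1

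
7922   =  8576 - 654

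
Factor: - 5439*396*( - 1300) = 2^4*3^3*5^2*7^2 *11^1 * 13^1*37^1 = 2799997200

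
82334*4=329336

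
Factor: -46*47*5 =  - 10810 = -  2^1*5^1*23^1*47^1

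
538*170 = 91460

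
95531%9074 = 4791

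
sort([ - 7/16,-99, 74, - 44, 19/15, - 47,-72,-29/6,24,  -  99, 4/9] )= [ - 99, - 99, - 72, - 47, - 44,-29/6,  -  7/16,4/9, 19/15 , 24,74]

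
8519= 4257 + 4262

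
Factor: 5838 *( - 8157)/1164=-7936761/194 = - 2^( - 1) *3^1*7^1*97^( - 1)*139^1*2719^1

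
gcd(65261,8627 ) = 1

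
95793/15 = 31931/5 = 6386.20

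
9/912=3/304 = 0.01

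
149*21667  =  3228383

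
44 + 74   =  118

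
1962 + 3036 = 4998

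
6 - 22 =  - 16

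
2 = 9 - 7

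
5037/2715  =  1  +  774/905= 1.86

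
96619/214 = 96619/214= 451.49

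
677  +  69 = 746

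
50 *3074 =153700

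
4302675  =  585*7355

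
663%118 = 73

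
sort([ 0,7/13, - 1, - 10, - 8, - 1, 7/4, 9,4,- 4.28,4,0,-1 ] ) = [ - 10,  -  8, -4.28, - 1, - 1, - 1,0,0,7/13, 7/4,4,4,9 ]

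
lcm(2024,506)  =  2024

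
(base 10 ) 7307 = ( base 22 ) f23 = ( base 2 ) 1110010001011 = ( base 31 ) 7IM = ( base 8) 16213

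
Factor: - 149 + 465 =2^2*79^1 = 316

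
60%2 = 0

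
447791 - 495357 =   -  47566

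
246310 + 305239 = 551549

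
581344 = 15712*37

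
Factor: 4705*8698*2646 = 108285142140 = 2^2*3^3*5^1 *7^2*941^1*4349^1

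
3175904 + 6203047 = 9378951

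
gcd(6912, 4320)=864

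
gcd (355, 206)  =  1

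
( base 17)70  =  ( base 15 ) 7e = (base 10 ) 119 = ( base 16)77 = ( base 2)1110111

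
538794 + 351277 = 890071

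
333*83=27639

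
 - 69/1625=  - 1+ 1556/1625 = -0.04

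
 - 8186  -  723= -8909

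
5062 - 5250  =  -188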